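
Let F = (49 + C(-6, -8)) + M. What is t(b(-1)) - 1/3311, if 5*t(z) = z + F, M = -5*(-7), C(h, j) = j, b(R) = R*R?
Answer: 254942/16555 ≈ 15.400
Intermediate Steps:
b(R) = R**2
M = 35
F = 76 (F = (49 - 8) + 35 = 41 + 35 = 76)
t(z) = 76/5 + z/5 (t(z) = (z + 76)/5 = (76 + z)/5 = 76/5 + z/5)
t(b(-1)) - 1/3311 = (76/5 + (1/5)*(-1)**2) - 1/3311 = (76/5 + (1/5)*1) - 1*1/3311 = (76/5 + 1/5) - 1/3311 = 77/5 - 1/3311 = 254942/16555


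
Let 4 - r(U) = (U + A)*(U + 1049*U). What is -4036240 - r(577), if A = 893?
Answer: 886563256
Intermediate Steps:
r(U) = 4 - 1050*U*(893 + U) (r(U) = 4 - (U + 893)*(U + 1049*U) = 4 - (893 + U)*1050*U = 4 - 1050*U*(893 + U))
-4036240 - r(577) = -4036240 - (4 - 937650*577 - 1050*577²) = -4036240 - (4 - 541024050 - 1050*332929) = -4036240 - (4 - 541024050 - 349575450) = -4036240 - 1*(-890599496) = -4036240 + 890599496 = 886563256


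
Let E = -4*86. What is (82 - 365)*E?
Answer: 97352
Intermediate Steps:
E = -344
(82 - 365)*E = (82 - 365)*(-344) = -283*(-344) = 97352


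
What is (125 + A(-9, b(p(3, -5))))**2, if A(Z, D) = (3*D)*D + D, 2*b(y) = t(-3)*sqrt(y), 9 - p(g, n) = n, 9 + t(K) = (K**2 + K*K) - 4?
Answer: 600975/4 + 3875*sqrt(14)/2 ≈ 1.5749e+5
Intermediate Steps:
t(K) = -13 + 2*K**2 (t(K) = -9 + ((K**2 + K*K) - 4) = -9 + ((K**2 + K**2) - 4) = -9 + (2*K**2 - 4) = -9 + (-4 + 2*K**2) = -13 + 2*K**2)
p(g, n) = 9 - n
b(y) = 5*sqrt(y)/2 (b(y) = ((-13 + 2*(-3)**2)*sqrt(y))/2 = ((-13 + 2*9)*sqrt(y))/2 = ((-13 + 18)*sqrt(y))/2 = (5*sqrt(y))/2 = 5*sqrt(y)/2)
A(Z, D) = D + 3*D**2 (A(Z, D) = 3*D**2 + D = D + 3*D**2)
(125 + A(-9, b(p(3, -5))))**2 = (125 + (5*sqrt(9 - 1*(-5))/2)*(1 + 3*(5*sqrt(9 - 1*(-5))/2)))**2 = (125 + (5*sqrt(9 + 5)/2)*(1 + 3*(5*sqrt(9 + 5)/2)))**2 = (125 + (5*sqrt(14)/2)*(1 + 3*(5*sqrt(14)/2)))**2 = (125 + (5*sqrt(14)/2)*(1 + 15*sqrt(14)/2))**2 = (125 + 5*sqrt(14)*(1 + 15*sqrt(14)/2)/2)**2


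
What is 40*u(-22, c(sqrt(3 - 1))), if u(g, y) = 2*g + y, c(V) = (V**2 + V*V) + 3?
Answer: -1480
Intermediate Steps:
c(V) = 3 + 2*V**2 (c(V) = (V**2 + V**2) + 3 = 2*V**2 + 3 = 3 + 2*V**2)
u(g, y) = y + 2*g
40*u(-22, c(sqrt(3 - 1))) = 40*((3 + 2*(sqrt(3 - 1))**2) + 2*(-22)) = 40*((3 + 2*(sqrt(2))**2) - 44) = 40*((3 + 2*2) - 44) = 40*((3 + 4) - 44) = 40*(7 - 44) = 40*(-37) = -1480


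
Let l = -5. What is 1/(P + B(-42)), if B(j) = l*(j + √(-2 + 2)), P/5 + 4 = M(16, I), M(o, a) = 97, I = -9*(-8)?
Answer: 1/675 ≈ 0.0014815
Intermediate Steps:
I = 72
P = 465 (P = -20 + 5*97 = -20 + 485 = 465)
B(j) = -5*j (B(j) = -5*(j + √(-2 + 2)) = -5*(j + √0) = -5*(j + 0) = -5*j)
1/(P + B(-42)) = 1/(465 - 5*(-42)) = 1/(465 + 210) = 1/675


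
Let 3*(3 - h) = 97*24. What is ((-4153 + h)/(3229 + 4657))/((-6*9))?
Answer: 821/70974 ≈ 0.011568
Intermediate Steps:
h = -773 (h = 3 - 97*24/3 = 3 - 1/3*2328 = 3 - 776 = -773)
((-4153 + h)/(3229 + 4657))/((-6*9)) = ((-4153 - 773)/(3229 + 4657))/((-6*9)) = -4926/7886/(-54) = -4926*1/7886*(-1/54) = -2463/3943*(-1/54) = 821/70974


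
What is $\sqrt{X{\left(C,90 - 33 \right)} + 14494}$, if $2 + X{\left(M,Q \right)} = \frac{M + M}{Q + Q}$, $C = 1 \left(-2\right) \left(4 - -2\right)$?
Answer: $\frac{4 \sqrt{326971}}{19} \approx 120.38$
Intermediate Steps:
$C = -12$ ($C = - 2 \left(4 + 2\right) = \left(-2\right) 6 = -12$)
$X{\left(M,Q \right)} = -2 + \frac{M}{Q}$ ($X{\left(M,Q \right)} = -2 + \frac{M + M}{Q + Q} = -2 + \frac{2 M}{2 Q} = -2 + 2 M \frac{1}{2 Q} = -2 + \frac{M}{Q}$)
$\sqrt{X{\left(C,90 - 33 \right)} + 14494} = \sqrt{\left(-2 - \frac{12}{90 - 33}\right) + 14494} = \sqrt{\left(-2 - \frac{12}{57}\right) + 14494} = \sqrt{\left(-2 - \frac{4}{19}\right) + 14494} = \sqrt{- \frac{42}{19} + 14494} = \sqrt{\frac{275344}{19}} = \frac{4 \sqrt{326971}}{19}$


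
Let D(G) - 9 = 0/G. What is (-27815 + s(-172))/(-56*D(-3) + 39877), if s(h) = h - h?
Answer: -27815/39373 ≈ -0.70645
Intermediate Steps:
s(h) = 0
D(G) = 9 (D(G) = 9 + 0/G = 9 + 0 = 9)
(-27815 + s(-172))/(-56*D(-3) + 39877) = (-27815 + 0)/(-56*9 + 39877) = -27815/(-504 + 39877) = -27815/39373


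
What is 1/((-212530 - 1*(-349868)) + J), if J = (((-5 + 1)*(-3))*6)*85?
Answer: 1/143458 ≈ 6.9707e-6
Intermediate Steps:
J = 6120 (J = (-4*(-3)*6)*85 = (12*6)*85 = 72*85 = 6120)
1/((-212530 - 1*(-349868)) + J) = 1/((-212530 - 1*(-349868)) + 6120) = 1/((-212530 + 349868) + 6120) = 1/(137338 + 6120) = 1/143458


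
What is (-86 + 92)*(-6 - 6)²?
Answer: 864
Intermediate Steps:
(-86 + 92)*(-6 - 6)² = 6*(-12)² = 6*144 = 864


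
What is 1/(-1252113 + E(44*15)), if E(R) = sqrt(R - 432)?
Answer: -417371/522595654847 - 2*sqrt(57)/1567786964541 ≈ -7.9866e-7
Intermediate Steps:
E(R) = sqrt(-432 + R)
1/(-1252113 + E(44*15)) = 1/(-1252113 + sqrt(-432 + 44*15)) = 1/(-1252113 + sqrt(-432 + 660)) = 1/(-1252113 + sqrt(228)) = 1/(-1252113 + 2*sqrt(57))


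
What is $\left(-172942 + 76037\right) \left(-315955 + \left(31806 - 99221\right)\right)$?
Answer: $37150469850$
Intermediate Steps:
$\left(-172942 + 76037\right) \left(-315955 + \left(31806 - 99221\right)\right) = - 96905 \left(-315955 + \left(31806 - 99221\right)\right) = - 96905 \left(-315955 - 67415\right) = \left(-96905\right) \left(-383370\right) = 37150469850$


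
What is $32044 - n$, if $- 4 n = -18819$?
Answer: $\frac{109357}{4} \approx 27339.0$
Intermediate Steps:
$n = \frac{18819}{4}$ ($n = \left(- \frac{1}{4}\right) \left(-18819\right) = \frac{18819}{4} \approx 4704.8$)
$32044 - n = 32044 - \frac{18819}{4} = \frac{109357}{4}$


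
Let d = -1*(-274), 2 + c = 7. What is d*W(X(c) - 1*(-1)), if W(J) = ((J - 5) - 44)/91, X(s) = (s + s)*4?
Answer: -2192/91 ≈ -24.088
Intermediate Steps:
c = 5 (c = -2 + 7 = 5)
X(s) = 8*s (X(s) = (2*s)*4 = 8*s)
W(J) = -7/13 + J/91 (W(J) = ((-5 + J) - 44)*(1/91) = (-49 + J)*(1/91) = -7/13 + J/91)
d = 274
d*W(X(c) - 1*(-1)) = 274*(-7/13 + (8*5 - 1*(-1))/91) = 274*(-7/13 + (40 + 1)/91) = 274*(-7/13 + (1/91)*41) = 274*(-7/13 + 41/91) = 274*(-8/91) = -2192/91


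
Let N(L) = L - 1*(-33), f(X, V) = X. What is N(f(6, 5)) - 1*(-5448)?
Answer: 5487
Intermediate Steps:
N(L) = 33 + L (N(L) = L + 33 = 33 + L)
N(f(6, 5)) - 1*(-5448) = (33 + 6) - 1*(-5448) = 39 + 5448 = 5487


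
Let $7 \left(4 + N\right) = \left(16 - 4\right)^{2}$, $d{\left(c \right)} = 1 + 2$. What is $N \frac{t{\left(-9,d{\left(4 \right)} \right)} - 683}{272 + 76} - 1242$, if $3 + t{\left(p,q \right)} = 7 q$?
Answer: $- \frac{3821}{3} \approx -1273.7$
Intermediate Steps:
$d{\left(c \right)} = 3$
$t{\left(p,q \right)} = -3 + 7 q$
$N = \frac{116}{7}$ ($N = -4 + \frac{\left(16 - 4\right)^{2}}{7} = -4 + \frac{12^{2}}{7} = -4 + \frac{1}{7} \cdot 144 = -4 + \frac{144}{7} = \frac{116}{7} \approx 16.571$)
$N \frac{t{\left(-9,d{\left(4 \right)} \right)} - 683}{272 + 76} - 1242 = \frac{116 \frac{\left(-3 + 7 \cdot 3\right) - 683}{272 + 76}}{7} - 1242 = \frac{116 \frac{\left(-3 + 21\right) - 683}{348}}{7} - 1242 = \frac{116 \left(18 - 683\right) \frac{1}{348}}{7} - 1242 = \frac{116 \left(\left(-665\right) \frac{1}{348}\right)}{7} - 1242 = \frac{116}{7} \left(- \frac{665}{348}\right) - 1242 = - \frac{95}{3} - 1242 = - \frac{3821}{3}$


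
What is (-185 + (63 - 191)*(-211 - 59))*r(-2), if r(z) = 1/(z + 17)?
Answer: 6875/3 ≈ 2291.7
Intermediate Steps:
r(z) = 1/(17 + z)
(-185 + (63 - 191)*(-211 - 59))*r(-2) = (-185 + (63 - 191)*(-211 - 59))/(17 - 2) = (-185 - 128*(-270))/15 = (-185 + 34560)*(1/15) = 34375*(1/15) = 6875/3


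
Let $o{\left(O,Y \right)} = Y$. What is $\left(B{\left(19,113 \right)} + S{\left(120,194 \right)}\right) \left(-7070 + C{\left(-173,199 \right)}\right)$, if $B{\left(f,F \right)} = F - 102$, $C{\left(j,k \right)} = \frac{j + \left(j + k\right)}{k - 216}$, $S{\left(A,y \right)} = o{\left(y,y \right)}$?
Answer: $- \frac{24608815}{17} \approx -1.4476 \cdot 10^{6}$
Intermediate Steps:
$S{\left(A,y \right)} = y$
$C{\left(j,k \right)} = \frac{k + 2 j}{-216 + k}$
$B{\left(f,F \right)} = -102 + F$
$\left(B{\left(19,113 \right)} + S{\left(120,194 \right)}\right) \left(-7070 + C{\left(-173,199 \right)}\right) = \left(\left(-102 + 113\right) + 194\right) \left(-7070 + \frac{199 + 2 \left(-173\right)}{-216 + 199}\right) = \left(11 + 194\right) \left(-7070 + \frac{199 - 346}{-17}\right) = 205 \left(-7070 - - \frac{147}{17}\right) = 205 \left(-7070 + \frac{147}{17}\right) = 205 \left(- \frac{120043}{17}\right) = - \frac{24608815}{17}$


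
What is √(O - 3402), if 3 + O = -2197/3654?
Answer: I*√5052291202/1218 ≈ 58.358*I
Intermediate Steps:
O = -13159/3654 (O = -3 - 2197/3654 = -13159/3654 ≈ -3.6013)
√(O - 3402) = √(-13159/3654 - 3402) = √(-12444067/3654) = I*√5052291202/1218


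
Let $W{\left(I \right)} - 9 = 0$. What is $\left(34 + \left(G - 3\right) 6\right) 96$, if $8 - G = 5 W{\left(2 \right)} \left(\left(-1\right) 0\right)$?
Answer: $6144$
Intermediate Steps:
$W{\left(I \right)} = 9$ ($W{\left(I \right)} = 9 + 0 = 9$)
$G = 8$ ($G = 8 - 5 \cdot 9 \left(\left(-1\right) 0\right) = 8 - 45 \cdot 0 = 8 - 0 = 8 + 0 = 8$)
$\left(34 + \left(G - 3\right) 6\right) 96 = \left(34 + \left(8 - 3\right) 6\right) 96 = \left(34 + 5 \cdot 6\right) 96 = \left(34 + 30\right) 96 = 64 \cdot 96 = 6144$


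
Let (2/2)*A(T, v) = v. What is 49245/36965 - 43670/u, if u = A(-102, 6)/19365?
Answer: -1042005820676/7393 ≈ -1.4094e+8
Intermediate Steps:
A(T, v) = v
u = 2/6455 (u = 6/19365 = 6*(1/19365) = 2/6455 ≈ 0.00030984)
49245/36965 - 43670/u = 49245/36965 - 43670/2/6455 = 49245*(1/36965) - 43670*6455/2 = 9849/7393 - 140944925 = -1042005820676/7393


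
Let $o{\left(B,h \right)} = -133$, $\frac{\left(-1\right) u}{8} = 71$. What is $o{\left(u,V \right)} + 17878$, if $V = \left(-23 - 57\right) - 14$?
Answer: $17745$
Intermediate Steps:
$u = -568$ ($u = \left(-8\right) 71 = -568$)
$V = -94$ ($V = -80 - 14 = -94$)
$o{\left(u,V \right)} + 17878 = -133 + 17878 = 17745$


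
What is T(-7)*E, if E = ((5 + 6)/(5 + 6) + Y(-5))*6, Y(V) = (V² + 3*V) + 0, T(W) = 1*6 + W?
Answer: -66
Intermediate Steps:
T(W) = 6 + W
Y(V) = V² + 3*V
E = 66 (E = ((5 + 6)/(5 + 6) - 5*(3 - 5))*6 = (11/11 - 5*(-2))*6 = (11*(1/11) + 10)*6 = (1 + 10)*6 = 11*6 = 66)
T(-7)*E = (6 - 7)*66 = -1*66 = -66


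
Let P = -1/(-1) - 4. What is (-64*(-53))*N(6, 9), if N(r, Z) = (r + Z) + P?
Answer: 40704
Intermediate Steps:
P = -3 (P = -1*(-1) - 4 = 1 - 4 = -3)
N(r, Z) = -3 + Z + r (N(r, Z) = (r + Z) - 3 = (Z + r) - 3 = -3 + Z + r)
(-64*(-53))*N(6, 9) = (-64*(-53))*(-3 + 9 + 6) = 3392*12 = 40704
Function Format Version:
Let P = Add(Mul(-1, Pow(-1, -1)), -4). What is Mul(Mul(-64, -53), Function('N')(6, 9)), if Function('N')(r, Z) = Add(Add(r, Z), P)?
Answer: 40704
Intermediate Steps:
P = -3 (P = Add(Mul(-1, -1), -4) = Add(1, -4) = -3)
Function('N')(r, Z) = Add(-3, Z, r) (Function('N')(r, Z) = Add(Add(r, Z), -3) = Add(Add(Z, r), -3) = Add(-3, Z, r))
Mul(Mul(-64, -53), Function('N')(6, 9)) = Mul(Mul(-64, -53), Add(-3, 9, 6)) = Mul(3392, 12) = 40704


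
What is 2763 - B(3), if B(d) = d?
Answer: 2760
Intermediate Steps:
2763 - B(3) = 2763 - 1*3 = 2763 - 3 = 2760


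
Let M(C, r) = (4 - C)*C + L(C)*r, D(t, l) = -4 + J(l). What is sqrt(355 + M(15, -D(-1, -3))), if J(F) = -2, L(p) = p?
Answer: 2*sqrt(70) ≈ 16.733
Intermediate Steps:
D(t, l) = -6 (D(t, l) = -4 - 2 = -6)
M(C, r) = C*r + C*(4 - C) (M(C, r) = (4 - C)*C + C*r = C*(4 - C) + C*r = C*r + C*(4 - C))
sqrt(355 + M(15, -D(-1, -3))) = sqrt(355 + 15*(4 - 1*(-6) - 1*15)) = sqrt(355 + 15*(4 + 6 - 15)) = sqrt(355 + 15*(-5)) = sqrt(355 - 75) = sqrt(280) = 2*sqrt(70)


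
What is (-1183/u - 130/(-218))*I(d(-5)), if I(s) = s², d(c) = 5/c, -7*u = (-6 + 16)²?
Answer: 909129/10900 ≈ 83.406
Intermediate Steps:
u = -100/7 (u = -(-6 + 16)²/7 = -⅐*10² = -⅐*100 = -100/7 ≈ -14.286)
(-1183/u - 130/(-218))*I(d(-5)) = (-1183/(-100/7) - 130/(-218))*(5/(-5))² = (-1183*(-7/100) - 130*(-1/218))*(5*(-⅕))² = (8281/100 + 65/109)*(-1)² = (909129/10900)*1 = 909129/10900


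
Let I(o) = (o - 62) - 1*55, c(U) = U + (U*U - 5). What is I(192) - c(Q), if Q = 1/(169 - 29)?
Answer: 1567859/19600 ≈ 79.993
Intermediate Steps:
Q = 1/140 ≈ 0.0071429
c(U) = -5 + U + U**2 (c(U) = U + (U**2 - 5) = U + (-5 + U**2) = -5 + U + U**2)
I(o) = -117 + o (I(o) = (-62 + o) - 55 = -117 + o)
I(192) - c(Q) = (-117 + 192) - (-5 + 1/140 + (1/140)**2) = 75 - (-5 + 1/140 + 1/19600) = 75 - 1*(-97859/19600) = 75 + 97859/19600 = 1567859/19600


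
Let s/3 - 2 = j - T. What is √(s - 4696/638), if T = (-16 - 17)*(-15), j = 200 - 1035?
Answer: 2*I*√101541209/319 ≈ 63.177*I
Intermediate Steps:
j = -835
T = 495 (T = -33*(-15) = 495)
s = -3984 (s = 6 + 3*(-835 - 1*495) = 6 + 3*(-835 - 495) = 6 + 3*(-1330) = 6 - 3990 = -3984)
√(s - 4696/638) = √(-3984 - 4696/638) = √(-3984 - 4696*1/638) = √(-3984 - 2348/319) = √(-1273244/319) = 2*I*√101541209/319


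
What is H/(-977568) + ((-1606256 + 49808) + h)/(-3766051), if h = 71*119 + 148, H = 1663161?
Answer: -93145481193/72187665568 ≈ -1.2903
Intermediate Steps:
h = 8597 (h = 8449 + 148 = 8597)
H/(-977568) + ((-1606256 + 49808) + h)/(-3766051) = 1663161/(-977568) + ((-1606256 + 49808) + 8597)/(-3766051) = 1663161*(-1/977568) + (-1556448 + 8597)*(-1/3766051) = -32611/19168 - 1547851*(-1/3766051) = -32611/19168 + 1547851/3766051 = -93145481193/72187665568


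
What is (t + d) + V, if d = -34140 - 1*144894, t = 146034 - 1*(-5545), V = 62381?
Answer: 34926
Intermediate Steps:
t = 151579 (t = 146034 + 5545 = 151579)
d = -179034 (d = -34140 - 144894 = -179034)
(t + d) + V = (151579 - 179034) + 62381 = -27455 + 62381 = 34926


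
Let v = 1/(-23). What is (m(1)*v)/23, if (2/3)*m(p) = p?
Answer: -3/1058 ≈ -0.0028355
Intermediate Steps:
m(p) = 3*p/2
v = -1/23 ≈ -0.043478
(m(1)*v)/23 = (((3/2)*1)*(-1/23))/23 = ((3/2)*(-1/23))*(1/23) = -3/46*1/23 = -3/1058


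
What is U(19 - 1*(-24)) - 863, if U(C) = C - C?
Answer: -863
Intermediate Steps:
U(C) = 0
U(19 - 1*(-24)) - 863 = 0 - 863 = -863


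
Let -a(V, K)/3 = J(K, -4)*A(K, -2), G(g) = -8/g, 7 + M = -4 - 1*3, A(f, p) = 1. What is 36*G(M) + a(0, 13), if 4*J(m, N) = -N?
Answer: 123/7 ≈ 17.571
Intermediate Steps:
J(m, N) = -N/4 (J(m, N) = (-N)/4 = -N/4)
M = -14 (M = -7 + (-4 - 1*3) = -7 + (-4 - 3) = -7 - 7 = -14)
a(V, K) = -3 (a(V, K) = -3*(-¼*(-4)) = -3)
36*G(M) + a(0, 13) = 36*(-8/(-14)) - 3 = 36*(-8*(-1/14)) - 3 = 36*(4/7) - 3 = 144/7 - 3 = 123/7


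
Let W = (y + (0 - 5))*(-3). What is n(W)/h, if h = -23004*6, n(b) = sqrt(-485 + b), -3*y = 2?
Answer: -I*sqrt(13)/23004 ≈ -0.00015674*I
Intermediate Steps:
y = -2/3 (y = -1/3*2 = -2/3 ≈ -0.66667)
W = 17 (W = (-2/3 + (0 - 5))*(-3) = (-2/3 - 5)*(-3) = -17/3*(-3) = 17)
h = -138024
n(W)/h = sqrt(-485 + 17)/(-138024) = sqrt(-468)*(-1/138024) = (6*I*sqrt(13))*(-1/138024) = -I*sqrt(13)/23004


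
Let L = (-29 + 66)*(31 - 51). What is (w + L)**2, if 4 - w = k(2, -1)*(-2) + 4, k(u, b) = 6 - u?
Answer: 535824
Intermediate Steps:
w = 8 (w = 4 - ((6 - 1*2)*(-2) + 4) = 4 - ((6 - 2)*(-2) + 4) = 4 - (4*(-2) + 4) = 4 - (-8 + 4) = 4 - 1*(-4) = 4 + 4 = 8)
L = -740 (L = 37*(-20) = -740)
(w + L)**2 = (8 - 740)**2 = (-732)**2 = 535824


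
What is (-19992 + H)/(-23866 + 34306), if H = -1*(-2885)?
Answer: -17107/10440 ≈ -1.6386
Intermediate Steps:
H = 2885
(-19992 + H)/(-23866 + 34306) = (-19992 + 2885)/(-23866 + 34306) = -17107/10440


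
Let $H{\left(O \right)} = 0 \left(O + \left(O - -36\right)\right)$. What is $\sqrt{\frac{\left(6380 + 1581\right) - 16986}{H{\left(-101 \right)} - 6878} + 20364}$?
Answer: $\frac{\sqrt{2668751966}}{362} \approx 142.71$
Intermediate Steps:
$H{\left(O \right)} = 0$ ($H{\left(O \right)} = 0 \left(O + \left(O + 36\right)\right) = 0 \left(O + \left(36 + O\right)\right) = 0 \left(36 + 2 O\right) = 0$)
$\sqrt{\frac{\left(6380 + 1581\right) - 16986}{H{\left(-101 \right)} - 6878} + 20364} = \sqrt{\frac{\left(6380 + 1581\right) - 16986}{0 - 6878} + 20364} = \sqrt{\frac{7961 - 16986}{-6878} + 20364} = \sqrt{\left(-9025\right) \left(- \frac{1}{6878}\right) + 20364} = \sqrt{\frac{475}{362} + 20364} = \sqrt{\frac{7372243}{362}} = \frac{\sqrt{2668751966}}{362}$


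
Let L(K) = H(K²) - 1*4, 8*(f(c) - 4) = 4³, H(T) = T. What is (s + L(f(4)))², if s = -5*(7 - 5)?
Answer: 16900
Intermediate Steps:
f(c) = 12 (f(c) = 4 + (⅛)*4³ = 4 + (⅛)*64 = 4 + 8 = 12)
L(K) = -4 + K² (L(K) = K² - 1*4 = K² - 4 = -4 + K²)
s = -10 (s = -5*2 = -10)
(s + L(f(4)))² = (-10 + (-4 + 12²))² = (-10 + (-4 + 144))² = (-10 + 140)² = 130² = 16900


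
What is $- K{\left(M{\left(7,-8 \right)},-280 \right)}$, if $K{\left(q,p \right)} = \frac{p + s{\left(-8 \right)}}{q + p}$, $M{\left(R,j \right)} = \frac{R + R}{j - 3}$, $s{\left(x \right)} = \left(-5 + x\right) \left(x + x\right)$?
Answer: $- \frac{396}{1547} \approx -0.25598$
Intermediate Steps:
$s{\left(x \right)} = 2 x \left(-5 + x\right)$ ($s{\left(x \right)} = \left(-5 + x\right) 2 x = 2 x \left(-5 + x\right)$)
$M{\left(R,j \right)} = \frac{2 R}{-3 + j}$
$K{\left(q,p \right)} = \frac{208 + p}{p + q}$ ($K{\left(q,p \right)} = \frac{p + 2 \left(-8\right) \left(-5 - 8\right)}{q + p} = \frac{p + 2 \left(-8\right) \left(-13\right)}{p + q} = \frac{p + 208}{p + q} = \frac{208 + p}{p + q}$)
$- K{\left(M{\left(7,-8 \right)},-280 \right)} = - \frac{208 - 280}{-280 + 2 \cdot 7 \frac{1}{-3 - 8}} = - \frac{-72}{-280 + 2 \cdot 7 \frac{1}{-11}} = - \frac{-72}{-280 + 2 \cdot 7 \left(- \frac{1}{11}\right)} = - \frac{-72}{-280 - \frac{14}{11}} = - \frac{-72}{- \frac{3094}{11}} = - \frac{\left(-11\right) \left(-72\right)}{3094} = \left(-1\right) \frac{396}{1547} = - \frac{396}{1547}$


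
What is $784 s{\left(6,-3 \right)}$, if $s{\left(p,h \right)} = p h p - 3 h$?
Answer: $-77616$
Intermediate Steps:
$s{\left(p,h \right)} = - 3 h + h p^{2}$ ($s{\left(p,h \right)} = h p p - 3 h = h p^{2} - 3 h = - 3 h + h p^{2}$)
$784 s{\left(6,-3 \right)} = 784 \left(- 3 \left(-3 + 6^{2}\right)\right) = 784 \left(- 3 \left(-3 + 36\right)\right) = 784 \left(\left(-3\right) 33\right) = 784 \left(-99\right) = -77616$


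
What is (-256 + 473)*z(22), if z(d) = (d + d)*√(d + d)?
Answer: 19096*√11 ≈ 63334.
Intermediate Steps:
z(d) = 2*√2*d^(3/2) (z(d) = (2*d)*√(2*d) = (2*d)*(√2*√d) = 2*√2*d^(3/2))
(-256 + 473)*z(22) = (-256 + 473)*(2*√2*22^(3/2)) = 217*(2*√2*(22*√22)) = 217*(88*√11) = 19096*√11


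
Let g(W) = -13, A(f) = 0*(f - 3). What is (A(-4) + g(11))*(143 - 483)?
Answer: 4420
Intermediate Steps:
A(f) = 0 (A(f) = 0*(-3 + f) = 0)
(A(-4) + g(11))*(143 - 483) = (0 - 13)*(143 - 483) = -13*(-340) = 4420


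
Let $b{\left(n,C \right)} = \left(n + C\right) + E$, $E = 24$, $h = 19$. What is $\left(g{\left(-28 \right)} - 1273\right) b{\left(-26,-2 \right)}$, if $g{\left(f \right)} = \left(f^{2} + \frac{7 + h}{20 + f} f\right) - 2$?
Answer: $1600$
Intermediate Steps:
$b{\left(n,C \right)} = 24 + C + n$ ($b{\left(n,C \right)} = \left(n + C\right) + 24 = \left(C + n\right) + 24 = 24 + C + n$)
$g{\left(f \right)} = -2 + f^{2} + \frac{26 f}{20 + f}$ ($g{\left(f \right)} = \left(f^{2} + \frac{7 + 19}{20 + f} f\right) - 2 = \left(f^{2} + \frac{26}{20 + f} f\right) - 2 = \left(f^{2} + \frac{26 f}{20 + f}\right) - 2 = -2 + f^{2} + \frac{26 f}{20 + f}$)
$\left(g{\left(-28 \right)} - 1273\right) b{\left(-26,-2 \right)} = \left(\frac{-40 + \left(-28\right)^{3} + 20 \left(-28\right)^{2} + 24 \left(-28\right)}{20 - 28} - 1273\right) \left(24 - 2 - 26\right) = \left(\frac{-40 - 21952 + 20 \cdot 784 - 672}{-8} - 1273\right) \left(-4\right) = \left(- \frac{-40 - 21952 + 15680 - 672}{8} - 1273\right) \left(-4\right) = \left(\left(- \frac{1}{8}\right) \left(-6984\right) - 1273\right) \left(-4\right) = \left(873 - 1273\right) \left(-4\right) = \left(-400\right) \left(-4\right) = 1600$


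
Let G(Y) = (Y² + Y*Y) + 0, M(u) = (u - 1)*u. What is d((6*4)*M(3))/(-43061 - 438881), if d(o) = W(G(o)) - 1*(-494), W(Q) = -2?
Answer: -246/240971 ≈ -0.0010209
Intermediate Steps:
M(u) = u*(-1 + u) (M(u) = (-1 + u)*u = u*(-1 + u))
G(Y) = 2*Y² (G(Y) = (Y² + Y²) + 0 = 2*Y² + 0 = 2*Y²)
d(o) = 492 (d(o) = -2 - 1*(-494) = -2 + 494 = 492)
d((6*4)*M(3))/(-43061 - 438881) = 492/(-43061 - 438881) = 492/(-481942) = 492*(-1/481942) = -246/240971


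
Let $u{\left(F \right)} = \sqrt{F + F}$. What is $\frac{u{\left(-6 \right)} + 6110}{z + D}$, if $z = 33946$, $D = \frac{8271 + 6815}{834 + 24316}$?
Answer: $\frac{76833250}{426878493} + \frac{25150 i \sqrt{3}}{426878493} \approx 0.17999 + 0.00010205 i$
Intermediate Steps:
$u{\left(F \right)} = \sqrt{2} \sqrt{F}$ ($u{\left(F \right)} = \sqrt{2 F} = \sqrt{2} \sqrt{F}$)
$D = \frac{7543}{12575}$ ($D = \frac{15086}{25150} = 15086 \cdot \frac{1}{25150} = \frac{7543}{12575} \approx 0.59984$)
$\frac{u{\left(-6 \right)} + 6110}{z + D} = \frac{\sqrt{2} \sqrt{-6} + 6110}{33946 + \frac{7543}{12575}} = \frac{\sqrt{2} i \sqrt{6} + 6110}{\frac{426878493}{12575}} = \left(2 i \sqrt{3} + 6110\right) \frac{12575}{426878493} = \left(6110 + 2 i \sqrt{3}\right) \frac{12575}{426878493} = \frac{76833250}{426878493} + \frac{25150 i \sqrt{3}}{426878493}$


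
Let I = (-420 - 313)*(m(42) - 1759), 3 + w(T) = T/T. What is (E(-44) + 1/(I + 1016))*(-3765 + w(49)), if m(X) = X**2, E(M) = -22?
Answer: 219536993/2649 ≈ 82875.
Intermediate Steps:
w(T) = -2 (w(T) = -3 + T/T = -3 + 1 = -2)
I = -3665 (I = (-420 - 313)*(42**2 - 1759) = -733*(1764 - 1759) = -733*5 = -3665)
(E(-44) + 1/(I + 1016))*(-3765 + w(49)) = (-22 + 1/(-3665 + 1016))*(-3765 - 2) = (-22 + 1/(-2649))*(-3767) = (-22 - 1/2649)*(-3767) = -58279/2649*(-3767) = 219536993/2649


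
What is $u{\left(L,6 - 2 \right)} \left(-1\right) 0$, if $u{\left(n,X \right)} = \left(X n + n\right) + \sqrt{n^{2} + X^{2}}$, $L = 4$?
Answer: $0$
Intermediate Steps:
$u{\left(n,X \right)} = n + \sqrt{X^{2} + n^{2}} + X n$ ($u{\left(n,X \right)} = \left(n + X n\right) + \sqrt{X^{2} + n^{2}} = n + \sqrt{X^{2} + n^{2}} + X n$)
$u{\left(L,6 - 2 \right)} \left(-1\right) 0 = \left(4 + \sqrt{\left(6 - 2\right)^{2} + 4^{2}} + \left(6 - 2\right) 4\right) \left(-1\right) 0 = \left(4 + \sqrt{\left(6 - 2\right)^{2} + 16} + \left(6 - 2\right) 4\right) \left(-1\right) 0 = \left(4 + \sqrt{4^{2} + 16} + 4 \cdot 4\right) \left(-1\right) 0 = \left(4 + \sqrt{16 + 16} + 16\right) \left(-1\right) 0 = \left(4 + \sqrt{32} + 16\right) \left(-1\right) 0 = \left(4 + 4 \sqrt{2} + 16\right) \left(-1\right) 0 = \left(20 + 4 \sqrt{2}\right) \left(-1\right) 0 = \left(-20 - 4 \sqrt{2}\right) 0 = 0$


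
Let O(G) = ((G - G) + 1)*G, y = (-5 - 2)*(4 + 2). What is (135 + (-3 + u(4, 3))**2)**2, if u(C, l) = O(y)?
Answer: 4665600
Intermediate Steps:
y = -42 (y = -7*6 = -42)
O(G) = G (O(G) = (0 + 1)*G = 1*G = G)
u(C, l) = -42
(135 + (-3 + u(4, 3))**2)**2 = (135 + (-3 - 42)**2)**2 = (135 + (-45)**2)**2 = (135 + 2025)**2 = 2160**2 = 4665600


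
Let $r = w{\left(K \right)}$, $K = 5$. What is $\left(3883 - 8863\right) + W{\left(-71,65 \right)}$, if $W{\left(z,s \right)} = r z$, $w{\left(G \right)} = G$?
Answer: $-5335$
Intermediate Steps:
$r = 5$
$W{\left(z,s \right)} = 5 z$
$\left(3883 - 8863\right) + W{\left(-71,65 \right)} = \left(3883 - 8863\right) + 5 \left(-71\right) = -4980 - 355 = -5335$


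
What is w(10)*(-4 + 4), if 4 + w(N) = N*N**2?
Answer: 0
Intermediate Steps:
w(N) = -4 + N**3 (w(N) = -4 + N*N**2 = -4 + N**3)
w(10)*(-4 + 4) = (-4 + 10**3)*(-4 + 4) = (-4 + 1000)*0 = 996*0 = 0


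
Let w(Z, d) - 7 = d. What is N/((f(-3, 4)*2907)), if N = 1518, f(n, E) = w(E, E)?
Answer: 46/969 ≈ 0.047472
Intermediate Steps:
w(Z, d) = 7 + d
f(n, E) = 7 + E
N/((f(-3, 4)*2907)) = 1518/(((7 + 4)*2907)) = 1518/((11*2907)) = 1518/31977 = 1518*(1/31977) = 46/969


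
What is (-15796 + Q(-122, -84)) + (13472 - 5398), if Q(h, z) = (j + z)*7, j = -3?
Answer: -8331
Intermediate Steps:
Q(h, z) = -21 + 7*z (Q(h, z) = (-3 + z)*7 = -21 + 7*z)
(-15796 + Q(-122, -84)) + (13472 - 5398) = (-15796 + (-21 + 7*(-84))) + (13472 - 5398) = (-15796 + (-21 - 588)) + 8074 = (-15796 - 609) + 8074 = -16405 + 8074 = -8331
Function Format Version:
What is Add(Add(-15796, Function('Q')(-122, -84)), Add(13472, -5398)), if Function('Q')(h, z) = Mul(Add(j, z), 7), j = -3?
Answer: -8331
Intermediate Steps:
Function('Q')(h, z) = Add(-21, Mul(7, z)) (Function('Q')(h, z) = Mul(Add(-3, z), 7) = Add(-21, Mul(7, z)))
Add(Add(-15796, Function('Q')(-122, -84)), Add(13472, -5398)) = Add(Add(-15796, Add(-21, Mul(7, -84))), Add(13472, -5398)) = Add(Add(-15796, Add(-21, -588)), 8074) = Add(Add(-15796, -609), 8074) = Add(-16405, 8074) = -8331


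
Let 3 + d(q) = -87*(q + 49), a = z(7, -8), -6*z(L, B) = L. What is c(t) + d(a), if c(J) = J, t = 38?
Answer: -8253/2 ≈ -4126.5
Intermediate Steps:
z(L, B) = -L/6
a = -7/6 (a = -⅙*7 = -7/6 ≈ -1.1667)
d(q) = -4266 - 87*q (d(q) = -3 - 87*(q + 49) = -3 - 87*(49 + q) = -3 + (-4263 - 87*q) = -4266 - 87*q)
c(t) + d(a) = 38 + (-4266 - 87*(-7/6)) = 38 + (-4266 + 203/2) = 38 - 8329/2 = -8253/2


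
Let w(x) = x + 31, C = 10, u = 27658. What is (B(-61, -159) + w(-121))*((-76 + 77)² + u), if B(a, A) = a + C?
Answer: -3899919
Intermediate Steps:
w(x) = 31 + x
B(a, A) = 10 + a (B(a, A) = a + 10 = 10 + a)
(B(-61, -159) + w(-121))*((-76 + 77)² + u) = ((10 - 61) + (31 - 121))*((-76 + 77)² + 27658) = (-51 - 90)*(1² + 27658) = -141*(1 + 27658) = -141*27659 = -3899919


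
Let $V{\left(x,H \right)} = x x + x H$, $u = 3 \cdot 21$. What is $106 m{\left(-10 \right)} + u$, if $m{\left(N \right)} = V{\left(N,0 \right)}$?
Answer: $10663$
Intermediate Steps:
$u = 63$
$V{\left(x,H \right)} = x^{2} + H x$
$m{\left(N \right)} = N^{2}$ ($m{\left(N \right)} = N \left(0 + N\right) = N N = N^{2}$)
$106 m{\left(-10 \right)} + u = 106 \left(-10\right)^{2} + 63 = 106 \cdot 100 + 63 = 10600 + 63 = 10663$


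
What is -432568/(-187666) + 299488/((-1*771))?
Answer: -27935102540/72345243 ≈ -386.14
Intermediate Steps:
-432568/(-187666) + 299488/((-1*771)) = -432568*(-1/187666) + 299488/(-771) = 216284/93833 + 299488*(-1/771) = 216284/93833 - 299488/771 = -27935102540/72345243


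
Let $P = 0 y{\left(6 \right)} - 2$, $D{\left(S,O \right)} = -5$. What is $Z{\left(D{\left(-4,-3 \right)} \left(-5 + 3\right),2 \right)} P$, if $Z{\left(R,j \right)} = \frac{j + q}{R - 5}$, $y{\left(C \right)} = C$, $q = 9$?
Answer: $- \frac{22}{5} \approx -4.4$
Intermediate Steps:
$P = -2$ ($P = 0 \cdot 6 - 2 = 0 - 2 = -2$)
$Z{\left(R,j \right)} = \frac{9 + j}{-5 + R}$ ($Z{\left(R,j \right)} = \frac{j + 9}{R - 5} = \frac{9 + j}{-5 + R}$)
$Z{\left(D{\left(-4,-3 \right)} \left(-5 + 3\right),2 \right)} P = \frac{9 + 2}{-5 - 5 \left(-5 + 3\right)} \left(-2\right) = \frac{1}{-5 - -10} \cdot 11 \left(-2\right) = \frac{1}{-5 + 10} \cdot 11 \left(-2\right) = \frac{1}{5} \cdot 11 \left(-2\right) = \frac{11}{5} \left(-2\right) = - \frac{22}{5}$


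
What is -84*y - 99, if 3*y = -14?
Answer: 293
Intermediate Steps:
y = -14/3 (y = (1/3)*(-14) = -14/3 ≈ -4.6667)
-84*y - 99 = -84*(-14/3) - 99 = 392 - 99 = 293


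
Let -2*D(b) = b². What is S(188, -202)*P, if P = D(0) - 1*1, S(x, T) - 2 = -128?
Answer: 126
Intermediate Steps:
D(b) = -b²/2
S(x, T) = -126 (S(x, T) = 2 - 128 = -126)
P = -1 (P = -½*0² - 1*1 = -½*0 - 1 = 0 - 1 = -1)
S(188, -202)*P = -126*(-1) = 126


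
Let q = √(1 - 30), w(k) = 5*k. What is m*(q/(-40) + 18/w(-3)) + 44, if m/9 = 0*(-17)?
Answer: 44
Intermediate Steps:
m = 0 (m = 9*(0*(-17)) = 9*0 = 0)
q = I*√29 (q = √(-29) = I*√29 ≈ 5.3852*I)
m*(q/(-40) + 18/w(-3)) + 44 = 0*((I*√29)/(-40) + 18/((5*(-3)))) + 44 = 0*((I*√29)*(-1/40) + 18/(-15)) + 44 = 0*(-I*√29/40 + 18*(-1/15)) + 44 = 0*(-I*√29/40 - 6/5) + 44 = 0*(-6/5 - I*√29/40) + 44 = 0 + 44 = 44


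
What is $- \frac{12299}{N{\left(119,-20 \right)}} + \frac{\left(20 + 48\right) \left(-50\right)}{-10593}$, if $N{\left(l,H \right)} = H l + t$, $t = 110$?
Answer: $\frac{138001307}{24046110} \approx 5.739$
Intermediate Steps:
$N{\left(l,H \right)} = 110 + H l$ ($N{\left(l,H \right)} = H l + 110 = 110 + H l$)
$- \frac{12299}{N{\left(119,-20 \right)}} + \frac{\left(20 + 48\right) \left(-50\right)}{-10593} = - \frac{12299}{110 - 2380} + \frac{\left(20 + 48\right) \left(-50\right)}{-10593} = - \frac{12299}{110 - 2380} + 68 \left(-50\right) \left(- \frac{1}{10593}\right) = - \frac{12299}{-2270} - - \frac{3400}{10593} = \left(-12299\right) \left(- \frac{1}{2270}\right) + \frac{3400}{10593} = \frac{12299}{2270} + \frac{3400}{10593} = \frac{138001307}{24046110}$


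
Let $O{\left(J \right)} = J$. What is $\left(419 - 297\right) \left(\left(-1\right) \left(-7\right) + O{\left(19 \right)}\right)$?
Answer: $3172$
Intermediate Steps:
$\left(419 - 297\right) \left(\left(-1\right) \left(-7\right) + O{\left(19 \right)}\right) = \left(419 - 297\right) \left(\left(-1\right) \left(-7\right) + 19\right) = 122 \left(7 + 19\right) = 122 \cdot 26 = 3172$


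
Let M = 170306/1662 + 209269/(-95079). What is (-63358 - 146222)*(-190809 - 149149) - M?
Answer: 625486903313789868/8778961 ≈ 7.1248e+10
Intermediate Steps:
M = 880262172/8778961 (M = 170306*(1/1662) + 209269*(-1/95079) = 85153/831 - 209269/95079 = 880262172/8778961 ≈ 100.27)
(-63358 - 146222)*(-190809 - 149149) - M = (-63358 - 146222)*(-190809 - 149149) - 1*880262172/8778961 = -209580*(-339958) - 880262172/8778961 = 71248397640 - 880262172/8778961 = 625486903313789868/8778961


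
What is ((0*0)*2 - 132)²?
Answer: 17424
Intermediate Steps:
((0*0)*2 - 132)² = (0*2 - 132)² = (0 - 132)² = (-132)² = 17424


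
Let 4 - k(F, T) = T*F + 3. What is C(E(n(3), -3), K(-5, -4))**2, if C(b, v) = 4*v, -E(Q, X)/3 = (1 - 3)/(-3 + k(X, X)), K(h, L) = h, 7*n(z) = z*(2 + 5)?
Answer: 400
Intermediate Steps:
n(z) = z (n(z) = (z*(2 + 5))/7 = (z*7)/7 = (7*z)/7 = z)
k(F, T) = 1 - F*T (k(F, T) = 4 - (T*F + 3) = 4 - (F*T + 3) = 4 - (3 + F*T) = 4 + (-3 - F*T) = 1 - F*T)
E(Q, X) = 6/(-2 - X**2) (E(Q, X) = -3*(1 - 3)/(-3 + (1 - X*X)) = -(-6)/(-3 + (1 - X**2)) = -(-6)/(-2 - X**2) = 6/(-2 - X**2))
C(E(n(3), -3), K(-5, -4))**2 = (4*(-5))**2 = (-20)**2 = 400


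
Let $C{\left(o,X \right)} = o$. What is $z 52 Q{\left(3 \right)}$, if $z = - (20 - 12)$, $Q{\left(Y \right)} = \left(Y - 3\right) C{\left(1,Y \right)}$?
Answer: $0$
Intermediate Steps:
$Q{\left(Y \right)} = -3 + Y$ ($Q{\left(Y \right)} = \left(Y - 3\right) 1 = \left(-3 + Y\right) 1 = -3 + Y$)
$z = -8$ ($z = \left(-1\right) 8 = -8$)
$z 52 Q{\left(3 \right)} = \left(-8\right) 52 \left(-3 + 3\right) = \left(-416\right) 0 = 0$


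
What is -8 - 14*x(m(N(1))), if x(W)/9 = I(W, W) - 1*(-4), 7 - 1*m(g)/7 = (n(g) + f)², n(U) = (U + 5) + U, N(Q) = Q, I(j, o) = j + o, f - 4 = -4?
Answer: 73576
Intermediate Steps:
f = 0 (f = 4 - 4 = 0)
n(U) = 5 + 2*U (n(U) = (5 + U) + U = 5 + 2*U)
m(g) = 49 - 7*(5 + 2*g)² (m(g) = 49 - 7*((5 + 2*g) + 0)² = 49 - 7*(5 + 2*g)²)
x(W) = 36 + 18*W (x(W) = 9*((W + W) - 1*(-4)) = 9*(2*W + 4) = 9*(4 + 2*W) = 36 + 18*W)
-8 - 14*x(m(N(1))) = -8 - 14*(36 + 18*(49 - 7*(5 + 2*1)²)) = -8 - 14*(36 + 18*(49 - 7*(5 + 2)²)) = -8 - 14*(36 + 18*(49 - 7*7²)) = -8 - 14*(36 + 18*(49 - 7*49)) = -8 - 14*(36 + 18*(49 - 343)) = -8 - 14*(36 + 18*(-294)) = -8 - 14*(36 - 5292) = -8 - 14*(-5256) = -8 + 73584 = 73576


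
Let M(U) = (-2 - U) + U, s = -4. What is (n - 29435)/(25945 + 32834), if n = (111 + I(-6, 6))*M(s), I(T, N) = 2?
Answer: -9887/19593 ≈ -0.50462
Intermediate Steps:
M(U) = -2
n = -226 (n = (111 + 2)*(-2) = 113*(-2) = -226)
(n - 29435)/(25945 + 32834) = (-226 - 29435)/(25945 + 32834) = -29661/58779 = -29661*1/58779 = -9887/19593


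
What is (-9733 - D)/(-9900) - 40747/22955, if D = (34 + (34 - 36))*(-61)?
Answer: -44956489/45450900 ≈ -0.98912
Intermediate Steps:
D = -1952 (D = (34 - 2)*(-61) = 32*(-61) = -1952)
(-9733 - D)/(-9900) - 40747/22955 = (-9733 - 1*(-1952))/(-9900) - 40747/22955 = (-9733 + 1952)*(-1/9900) - 40747*1/22955 = -7781*(-1/9900) - 40747/22955 = 7781/9900 - 40747/22955 = -44956489/45450900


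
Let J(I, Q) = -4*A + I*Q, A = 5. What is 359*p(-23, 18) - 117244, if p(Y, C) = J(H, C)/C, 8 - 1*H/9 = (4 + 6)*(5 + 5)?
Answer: -3734054/9 ≈ -4.1490e+5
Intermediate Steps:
H = -828 (H = 72 - 9*(4 + 6)*(5 + 5) = 72 - 90*10 = 72 - 9*100 = 72 - 900 = -828)
J(I, Q) = -20 + I*Q (J(I, Q) = -4*5 + I*Q = -20 + I*Q)
p(Y, C) = (-20 - 828*C)/C
359*p(-23, 18) - 117244 = 359*(-828 - 20/18) - 117244 = 359*(-828 - 20*1/18) - 117244 = 359*(-828 - 10/9) - 117244 = 359*(-7462/9) - 117244 = -2678858/9 - 117244 = -3734054/9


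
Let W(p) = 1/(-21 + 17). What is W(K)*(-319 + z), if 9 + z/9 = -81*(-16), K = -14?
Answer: -2816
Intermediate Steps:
W(p) = -¼ (W(p) = 1/(-4) = -¼)
z = 11583 (z = -81 + 9*(-81*(-16)) = -81 + 9*1296 = -81 + 11664 = 11583)
W(K)*(-319 + z) = -(-319 + 11583)/4 = -¼*11264 = -2816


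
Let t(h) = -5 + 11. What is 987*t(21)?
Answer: 5922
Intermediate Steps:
t(h) = 6
987*t(21) = 987*6 = 5922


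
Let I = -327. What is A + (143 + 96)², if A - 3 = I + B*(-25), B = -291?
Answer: 64072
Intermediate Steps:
A = 6951 (A = 3 + (-327 - 291*(-25)) = 3 + (-327 + 7275) = 3 + 6948 = 6951)
A + (143 + 96)² = 6951 + (143 + 96)² = 6951 + 239² = 6951 + 57121 = 64072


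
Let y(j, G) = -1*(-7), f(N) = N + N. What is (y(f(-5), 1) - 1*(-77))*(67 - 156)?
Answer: -7476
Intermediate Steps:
f(N) = 2*N
y(j, G) = 7
(y(f(-5), 1) - 1*(-77))*(67 - 156) = (7 - 1*(-77))*(67 - 156) = (7 + 77)*(-89) = 84*(-89) = -7476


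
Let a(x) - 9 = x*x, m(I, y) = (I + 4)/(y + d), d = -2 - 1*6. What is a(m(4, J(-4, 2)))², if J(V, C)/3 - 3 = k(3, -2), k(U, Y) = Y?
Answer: 83521/625 ≈ 133.63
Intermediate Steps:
J(V, C) = 3 (J(V, C) = 9 + 3*(-2) = 9 - 6 = 3)
d = -8 (d = -2 - 6 = -8)
m(I, y) = (4 + I)/(-8 + y) (m(I, y) = (I + 4)/(y - 8) = (4 + I)/(-8 + y))
a(x) = 9 + x² (a(x) = 9 + x*x = 9 + x²)
a(m(4, J(-4, 2)))² = (9 + ((4 + 4)/(-8 + 3))²)² = (9 + (8/(-5))²)² = (9 + (-⅕*8)²)² = (9 + (-8/5)²)² = (9 + 64/25)² = (289/25)² = 83521/625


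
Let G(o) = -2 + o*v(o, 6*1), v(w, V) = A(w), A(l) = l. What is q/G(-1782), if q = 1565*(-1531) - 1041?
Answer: -1198528/1587761 ≈ -0.75485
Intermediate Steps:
q = -2397056 (q = -2396015 - 1041 = -2397056)
v(w, V) = w
G(o) = -2 + o² (G(o) = -2 + o*o = -2 + o²)
q/G(-1782) = -2397056/(-2 + (-1782)²) = -2397056/(-2 + 3175524) = -2397056/3175522 = -2397056*1/3175522 = -1198528/1587761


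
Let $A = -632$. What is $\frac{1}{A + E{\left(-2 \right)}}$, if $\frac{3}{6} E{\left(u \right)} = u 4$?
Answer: $- \frac{1}{648} \approx -0.0015432$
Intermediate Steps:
$E{\left(u \right)} = 8 u$ ($E{\left(u \right)} = 2 u 4 = 2 \cdot 4 u = 8 u$)
$\frac{1}{A + E{\left(-2 \right)}} = \frac{1}{-632 + 8 \left(-2\right)} = \frac{1}{-632 - 16} = \frac{1}{-648} = - \frac{1}{648}$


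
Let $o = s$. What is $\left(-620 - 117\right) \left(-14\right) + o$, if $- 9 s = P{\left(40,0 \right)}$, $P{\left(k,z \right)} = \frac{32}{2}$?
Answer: $\frac{92846}{9} \approx 10316.0$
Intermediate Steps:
$P{\left(k,z \right)} = 16$ ($P{\left(k,z \right)} = 32 \cdot \frac{1}{2} = 16$)
$s = - \frac{16}{9}$ ($s = \left(- \frac{1}{9}\right) 16 = - \frac{16}{9} \approx -1.7778$)
$o = - \frac{16}{9} \approx -1.7778$
$\left(-620 - 117\right) \left(-14\right) + o = \left(-620 - 117\right) \left(-14\right) - \frac{16}{9} = \left(-737\right) \left(-14\right) - \frac{16}{9} = 10318 - \frac{16}{9} = \frac{92846}{9}$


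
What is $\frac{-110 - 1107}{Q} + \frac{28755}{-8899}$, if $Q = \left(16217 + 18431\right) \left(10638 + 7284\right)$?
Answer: $- \frac{17855757497363}{5525935996944} \approx -3.2313$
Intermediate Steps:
$Q = 620961456$ ($Q = 34648 \cdot 17922 = 620961456$)
$\frac{-110 - 1107}{Q} + \frac{28755}{-8899} = \frac{-110 - 1107}{620961456} + \frac{28755}{-8899} = \left(-110 - 1107\right) \frac{1}{620961456} + 28755 \left(- \frac{1}{8899}\right) = \left(-1217\right) \frac{1}{620961456} - \frac{28755}{8899} = - \frac{1217}{620961456} - \frac{28755}{8899} = - \frac{17855757497363}{5525935996944}$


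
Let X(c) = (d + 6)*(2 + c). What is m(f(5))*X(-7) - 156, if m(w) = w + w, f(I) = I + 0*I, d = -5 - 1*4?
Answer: -6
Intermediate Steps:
d = -9 (d = -5 - 4 = -9)
f(I) = I (f(I) = I + 0 = I)
m(w) = 2*w
X(c) = -6 - 3*c (X(c) = (-9 + 6)*(2 + c) = -3*(2 + c) = -6 - 3*c)
m(f(5))*X(-7) - 156 = (2*5)*(-6 - 3*(-7)) - 156 = 10*(-6 + 21) - 156 = 10*15 - 156 = 150 - 156 = -6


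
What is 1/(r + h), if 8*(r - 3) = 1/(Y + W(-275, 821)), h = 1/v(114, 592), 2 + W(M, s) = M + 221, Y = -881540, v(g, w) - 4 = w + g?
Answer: 2503732640/7514723949 ≈ 0.33318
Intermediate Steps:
v(g, w) = 4 + g + w (v(g, w) = 4 + (w + g) = 4 + (g + w) = 4 + g + w)
W(M, s) = 219 + M (W(M, s) = -2 + (M + 221) = -2 + (221 + M) = 219 + M)
h = 1/710 (h = 1/(4 + 114 + 592) = 1/710 ≈ 0.0014085)
r = 21158303/7052768 (r = 3 + 1/(8*(-881540 + (219 - 275))) = 3 + 1/(8*(-881540 - 56)) = 3 + (⅛)/(-881596) = 3 + (⅛)*(-1/881596) = 3 - 1/7052768 = 21158303/7052768 ≈ 3.0000)
1/(r + h) = 1/(21158303/7052768 + 1/710) = 1/(7514723949/2503732640) = 2503732640/7514723949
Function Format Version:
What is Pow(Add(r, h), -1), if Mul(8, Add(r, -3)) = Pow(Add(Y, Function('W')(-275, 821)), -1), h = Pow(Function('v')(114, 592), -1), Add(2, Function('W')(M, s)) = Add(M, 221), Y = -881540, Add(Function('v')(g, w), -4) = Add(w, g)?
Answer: Rational(2503732640, 7514723949) ≈ 0.33318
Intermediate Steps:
Function('v')(g, w) = Add(4, g, w) (Function('v')(g, w) = Add(4, Add(w, g)) = Add(4, Add(g, w)) = Add(4, g, w))
Function('W')(M, s) = Add(219, M) (Function('W')(M, s) = Add(-2, Add(M, 221)) = Add(-2, Add(221, M)) = Add(219, M))
h = Rational(1, 710) (h = Pow(Add(4, 114, 592), -1) = Pow(710, -1) = Rational(1, 710) ≈ 0.0014085)
r = Rational(21158303, 7052768) (r = Add(3, Mul(Rational(1, 8), Pow(Add(-881540, Add(219, -275)), -1))) = Add(3, Mul(Rational(1, 8), Pow(Add(-881540, -56), -1))) = Add(3, Mul(Rational(1, 8), Pow(-881596, -1))) = Add(3, Mul(Rational(1, 8), Rational(-1, 881596))) = Add(3, Rational(-1, 7052768)) = Rational(21158303, 7052768) ≈ 3.0000)
Pow(Add(r, h), -1) = Pow(Add(Rational(21158303, 7052768), Rational(1, 710)), -1) = Pow(Rational(7514723949, 2503732640), -1) = Rational(2503732640, 7514723949)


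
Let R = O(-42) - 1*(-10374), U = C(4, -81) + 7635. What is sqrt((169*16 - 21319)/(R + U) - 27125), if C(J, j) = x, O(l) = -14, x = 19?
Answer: I*sqrt(8802511647110)/18014 ≈ 164.7*I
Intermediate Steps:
C(J, j) = 19
U = 7654 (U = 19 + 7635 = 7654)
R = 10360 (R = -14 - 1*(-10374) = -14 + 10374 = 10360)
sqrt((169*16 - 21319)/(R + U) - 27125) = sqrt((169*16 - 21319)/(10360 + 7654) - 27125) = sqrt((2704 - 21319)/18014 - 27125) = sqrt(-18615*1/18014 - 27125) = sqrt(-18615/18014 - 27125) = sqrt(-488648365/18014) = I*sqrt(8802511647110)/18014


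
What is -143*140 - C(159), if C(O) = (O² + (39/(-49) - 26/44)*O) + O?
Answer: -48768175/1078 ≈ -45240.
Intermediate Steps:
C(O) = O² - 417*O/1078 (C(O) = (O² + (39*(-1/49) - 26*1/44)*O) + O = (O² + (-39/49 - 13/22)*O) + O = (O² - 1495*O/1078) + O = O² - 417*O/1078)
-143*140 - C(159) = -143*140 - 159*(-417 + 1078*159)/1078 = -20020 - 159*(-417 + 171402)/1078 = -20020 - 159*170985/1078 = -20020 - 1*27186615/1078 = -20020 - 27186615/1078 = -48768175/1078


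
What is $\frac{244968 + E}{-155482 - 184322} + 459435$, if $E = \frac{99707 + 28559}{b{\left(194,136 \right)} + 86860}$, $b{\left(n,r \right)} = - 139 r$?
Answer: $\frac{5304564008856883}{11545860312} \approx 4.5943 \cdot 10^{5}$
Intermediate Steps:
$E = \frac{64133}{33978}$ ($E = \frac{99707 + 28559}{\left(-139\right) 136 + 86860} = \frac{128266}{-18904 + 86860} = \frac{128266}{67956} = 128266 \cdot \frac{1}{67956} = \frac{64133}{33978} \approx 1.8875$)
$\frac{244968 + E}{-155482 - 184322} + 459435 = \frac{244968 + \frac{64133}{33978}}{-155482 - 184322} + 459435 = \frac{8323586837}{33978 \left(-339804\right)} + 459435 = \frac{8323586837}{33978} \left(- \frac{1}{339804}\right) + 459435 = - \frac{8323586837}{11545860312} + 459435 = \frac{5304564008856883}{11545860312}$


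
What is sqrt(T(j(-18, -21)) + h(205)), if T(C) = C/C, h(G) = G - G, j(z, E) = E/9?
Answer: 1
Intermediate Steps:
j(z, E) = E/9 (j(z, E) = E*(1/9) = E/9)
h(G) = 0
T(C) = 1
sqrt(T(j(-18, -21)) + h(205)) = sqrt(1 + 0) = sqrt(1) = 1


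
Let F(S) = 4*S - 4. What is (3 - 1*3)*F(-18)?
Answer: 0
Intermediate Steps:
F(S) = -4 + 4*S
(3 - 1*3)*F(-18) = (3 - 1*3)*(-4 + 4*(-18)) = (3 - 3)*(-4 - 72) = 0*(-76) = 0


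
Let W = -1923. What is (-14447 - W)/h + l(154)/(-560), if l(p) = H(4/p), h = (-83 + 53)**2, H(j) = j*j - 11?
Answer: -2076199613/149410800 ≈ -13.896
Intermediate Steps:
H(j) = -11 + j**2 (H(j) = j**2 - 11 = -11 + j**2)
h = 900 (h = (-30)**2 = 900)
l(p) = -11 + 16/p**2 (l(p) = -11 + (4/p)**2 = -11 + 16/p**2)
(-14447 - W)/h + l(154)/(-560) = (-14447 - 1*(-1923))/900 + (-11 + 16/154**2)/(-560) = (-14447 + 1923)*(1/900) + (-11 + 16*(1/23716))*(-1/560) = -12524*1/900 + (-11 + 4/5929)*(-1/560) = -3131/225 - 65215/5929*(-1/560) = -3131/225 + 13043/664048 = -2076199613/149410800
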